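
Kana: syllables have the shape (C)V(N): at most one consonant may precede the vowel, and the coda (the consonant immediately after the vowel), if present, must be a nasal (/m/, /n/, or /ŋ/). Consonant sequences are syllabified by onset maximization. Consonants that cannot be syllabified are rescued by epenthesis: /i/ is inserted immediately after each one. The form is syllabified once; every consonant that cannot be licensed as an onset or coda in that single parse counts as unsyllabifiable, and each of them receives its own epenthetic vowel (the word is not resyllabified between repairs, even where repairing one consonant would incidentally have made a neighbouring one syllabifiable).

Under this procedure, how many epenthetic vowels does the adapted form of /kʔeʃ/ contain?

The unsyllabifiable consonants are /k/, /ʃ/; each receives one epenthetic vowel.

2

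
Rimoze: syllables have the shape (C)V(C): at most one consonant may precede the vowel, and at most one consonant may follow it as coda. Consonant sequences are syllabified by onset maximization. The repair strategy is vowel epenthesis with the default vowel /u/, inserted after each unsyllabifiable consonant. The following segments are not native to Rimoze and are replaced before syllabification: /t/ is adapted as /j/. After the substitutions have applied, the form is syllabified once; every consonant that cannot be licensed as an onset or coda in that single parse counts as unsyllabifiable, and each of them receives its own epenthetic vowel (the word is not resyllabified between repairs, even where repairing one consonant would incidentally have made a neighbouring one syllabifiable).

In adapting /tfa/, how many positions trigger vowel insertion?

1

After substitution the input is /jfa/.
The unsyllabifiable consonants are /j/; each receives one epenthetic vowel.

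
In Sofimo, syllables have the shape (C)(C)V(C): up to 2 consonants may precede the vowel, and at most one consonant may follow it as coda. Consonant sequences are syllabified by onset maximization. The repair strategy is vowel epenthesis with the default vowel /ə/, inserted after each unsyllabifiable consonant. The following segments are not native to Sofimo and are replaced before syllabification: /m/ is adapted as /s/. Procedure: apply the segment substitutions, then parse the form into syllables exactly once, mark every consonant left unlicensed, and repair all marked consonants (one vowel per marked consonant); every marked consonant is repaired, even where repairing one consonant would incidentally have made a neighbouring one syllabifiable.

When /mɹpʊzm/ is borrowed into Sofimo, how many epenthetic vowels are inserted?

After substitution the input is /sɹpʊzs/.
The unsyllabifiable consonants are /s/, /s/; each receives one epenthetic vowel.

2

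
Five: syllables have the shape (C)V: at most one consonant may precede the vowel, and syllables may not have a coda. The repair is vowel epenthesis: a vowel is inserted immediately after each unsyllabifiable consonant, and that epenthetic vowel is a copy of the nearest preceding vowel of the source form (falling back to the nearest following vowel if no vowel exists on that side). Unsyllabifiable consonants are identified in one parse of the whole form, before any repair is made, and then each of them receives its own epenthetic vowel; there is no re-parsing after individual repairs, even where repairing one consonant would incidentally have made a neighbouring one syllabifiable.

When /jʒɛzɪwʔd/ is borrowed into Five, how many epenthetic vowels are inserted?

4

The unsyllabifiable consonants are /j/, /w/, /ʔ/, /d/; each receives one epenthetic vowel.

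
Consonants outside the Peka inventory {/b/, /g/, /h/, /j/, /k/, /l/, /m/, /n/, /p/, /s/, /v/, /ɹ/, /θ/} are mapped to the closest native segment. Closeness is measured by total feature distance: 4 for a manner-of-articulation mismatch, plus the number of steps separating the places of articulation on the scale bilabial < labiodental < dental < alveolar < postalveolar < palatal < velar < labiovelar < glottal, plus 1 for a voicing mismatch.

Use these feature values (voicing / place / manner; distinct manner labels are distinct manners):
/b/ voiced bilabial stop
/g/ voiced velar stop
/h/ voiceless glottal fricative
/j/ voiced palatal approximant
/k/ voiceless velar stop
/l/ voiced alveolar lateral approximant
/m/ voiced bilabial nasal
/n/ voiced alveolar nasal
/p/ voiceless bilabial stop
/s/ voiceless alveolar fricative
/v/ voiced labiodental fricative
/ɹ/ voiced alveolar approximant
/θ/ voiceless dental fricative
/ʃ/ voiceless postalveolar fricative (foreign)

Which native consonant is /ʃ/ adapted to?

s

/s/ is closest: same manner (fricative), place distance 1 (postalveolar→alveolar), same voicing; total 1. Next closest is /θ/ at distance 2.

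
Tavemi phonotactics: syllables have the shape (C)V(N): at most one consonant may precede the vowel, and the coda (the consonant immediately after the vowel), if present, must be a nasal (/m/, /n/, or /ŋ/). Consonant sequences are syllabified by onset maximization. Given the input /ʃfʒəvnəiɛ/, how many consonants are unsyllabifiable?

3

Syllabifying with onset maximization leaves /ʃ/, /f/, /v/ stranded (only a nasal (/m/, /n/, or /ŋ/) is licensed in coda position; onsets are limited to one consonant).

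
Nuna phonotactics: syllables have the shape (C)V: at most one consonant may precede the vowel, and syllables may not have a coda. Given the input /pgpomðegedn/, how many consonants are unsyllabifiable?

The consonants /p/, /g/, /m/, /d/, /n/ cannot be parsed into a legal (C)V syllable (no codas are permitted; onsets are limited to one consonant).

5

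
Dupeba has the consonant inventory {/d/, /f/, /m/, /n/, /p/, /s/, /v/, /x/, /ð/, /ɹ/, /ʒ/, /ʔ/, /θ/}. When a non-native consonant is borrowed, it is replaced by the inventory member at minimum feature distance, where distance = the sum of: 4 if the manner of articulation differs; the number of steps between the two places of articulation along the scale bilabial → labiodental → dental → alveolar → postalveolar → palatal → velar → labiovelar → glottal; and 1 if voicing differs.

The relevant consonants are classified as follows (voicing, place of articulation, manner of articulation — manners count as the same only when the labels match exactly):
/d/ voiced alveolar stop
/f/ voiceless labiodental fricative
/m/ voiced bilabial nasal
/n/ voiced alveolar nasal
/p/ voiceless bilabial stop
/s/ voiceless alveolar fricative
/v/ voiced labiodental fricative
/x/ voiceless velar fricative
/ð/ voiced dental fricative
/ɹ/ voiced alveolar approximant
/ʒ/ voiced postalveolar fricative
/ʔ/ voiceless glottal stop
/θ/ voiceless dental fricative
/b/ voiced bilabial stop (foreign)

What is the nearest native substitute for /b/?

/p/ is closest: same manner (stop), place distance 0 (bilabial→bilabial), voicing differs (+1); total 1. Next closest is /d/ at distance 3.

p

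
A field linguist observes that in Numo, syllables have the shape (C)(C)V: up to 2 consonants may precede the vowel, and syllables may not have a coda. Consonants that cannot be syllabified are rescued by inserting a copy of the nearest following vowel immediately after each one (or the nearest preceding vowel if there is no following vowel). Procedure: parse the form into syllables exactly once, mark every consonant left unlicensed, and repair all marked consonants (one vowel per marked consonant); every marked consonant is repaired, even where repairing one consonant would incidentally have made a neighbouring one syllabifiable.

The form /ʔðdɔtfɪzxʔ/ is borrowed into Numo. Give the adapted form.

Syllabifying with onset maximization leaves /ʔ/, /z/, /x/, /ʔ/ stranded (no codas are permitted; onsets may contain at most 2 consonants).
Inserting the epenthetic vowel yields /ʔ/ → /ʔɔ/, /z/ → /zɪ/, /x/ → /xɪ/, /ʔ/ → /ʔɪ/.

ʔɔðdɔtfɪzɪxɪʔɪ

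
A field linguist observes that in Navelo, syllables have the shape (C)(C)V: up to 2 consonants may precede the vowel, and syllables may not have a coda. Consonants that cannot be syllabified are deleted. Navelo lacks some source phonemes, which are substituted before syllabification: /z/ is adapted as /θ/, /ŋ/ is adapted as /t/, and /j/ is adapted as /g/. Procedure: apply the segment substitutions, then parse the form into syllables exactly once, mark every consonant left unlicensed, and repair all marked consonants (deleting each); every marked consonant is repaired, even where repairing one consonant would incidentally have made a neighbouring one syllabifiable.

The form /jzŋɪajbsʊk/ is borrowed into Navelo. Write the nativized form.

Substitution: /j/ → /g/, /z/ → /θ/, /ŋ/ → /t/, giving /gθtɪagbsʊk/.
Syllabifying with onset maximization leaves /g/, /g/, /k/ stranded (no codas are permitted; onsets may contain at most 2 consonants).
Each unlicensed consonant is deleted: /g/, /g/, /k/.

θtɪabsʊ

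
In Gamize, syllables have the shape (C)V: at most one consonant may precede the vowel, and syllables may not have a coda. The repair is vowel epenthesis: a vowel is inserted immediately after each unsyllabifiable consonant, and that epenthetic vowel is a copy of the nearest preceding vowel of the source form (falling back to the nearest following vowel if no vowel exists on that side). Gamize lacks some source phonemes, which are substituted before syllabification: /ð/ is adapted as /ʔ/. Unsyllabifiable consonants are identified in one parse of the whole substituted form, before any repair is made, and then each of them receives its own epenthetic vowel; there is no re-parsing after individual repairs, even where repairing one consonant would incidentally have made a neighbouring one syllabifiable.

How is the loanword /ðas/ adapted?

ʔasa

Substitution: /ð/ → /ʔ/, giving /ʔas/.
Under (C)V, the unsyllabifiable consonants are /s/ (no codas are permitted; onsets are limited to one consonant).
Inserting the epenthetic vowel yields /s/ → /sa/.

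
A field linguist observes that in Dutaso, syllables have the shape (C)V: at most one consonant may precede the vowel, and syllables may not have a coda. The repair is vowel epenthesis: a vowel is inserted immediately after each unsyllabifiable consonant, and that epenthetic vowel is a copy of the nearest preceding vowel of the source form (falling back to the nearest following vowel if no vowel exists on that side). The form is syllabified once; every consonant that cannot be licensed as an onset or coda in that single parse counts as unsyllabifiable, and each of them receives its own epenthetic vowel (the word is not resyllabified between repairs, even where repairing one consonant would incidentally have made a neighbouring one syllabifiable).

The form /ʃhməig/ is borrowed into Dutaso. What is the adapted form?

ʃəhəməigi

Syllabifying with onset maximization leaves /ʃ/, /h/, /g/ stranded (no codas are permitted; onsets are limited to one consonant).
Inserting the epenthetic vowel yields /ʃ/ → /ʃə/, /h/ → /hə/, /g/ → /gi/.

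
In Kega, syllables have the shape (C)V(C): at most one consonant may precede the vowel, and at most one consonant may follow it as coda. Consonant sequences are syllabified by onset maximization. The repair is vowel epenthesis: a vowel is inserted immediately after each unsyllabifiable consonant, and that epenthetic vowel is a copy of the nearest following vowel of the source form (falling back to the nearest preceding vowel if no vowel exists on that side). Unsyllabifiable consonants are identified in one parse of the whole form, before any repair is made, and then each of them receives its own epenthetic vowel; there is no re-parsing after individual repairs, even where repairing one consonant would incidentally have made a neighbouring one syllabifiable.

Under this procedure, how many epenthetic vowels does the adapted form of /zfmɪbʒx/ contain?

The unsyllabifiable consonants are /z/, /f/, /ʒ/, /x/; each receives one epenthetic vowel.

4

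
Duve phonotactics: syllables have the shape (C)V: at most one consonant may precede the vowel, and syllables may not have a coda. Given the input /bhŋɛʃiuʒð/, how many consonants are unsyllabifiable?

Syllabifying with onset maximization leaves /b/, /h/, /ʒ/, /ð/ stranded (no codas are permitted; onsets are limited to one consonant).

4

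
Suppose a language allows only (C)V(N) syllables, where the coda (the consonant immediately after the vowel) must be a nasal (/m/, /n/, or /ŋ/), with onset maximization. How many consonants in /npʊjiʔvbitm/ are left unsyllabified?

5

Under (C)V(N), the unsyllabifiable consonants are /n/, /ʔ/, /v/, /t/, /m/ (only a nasal (/m/, /n/, or /ŋ/) is licensed in coda position; onsets are limited to one consonant).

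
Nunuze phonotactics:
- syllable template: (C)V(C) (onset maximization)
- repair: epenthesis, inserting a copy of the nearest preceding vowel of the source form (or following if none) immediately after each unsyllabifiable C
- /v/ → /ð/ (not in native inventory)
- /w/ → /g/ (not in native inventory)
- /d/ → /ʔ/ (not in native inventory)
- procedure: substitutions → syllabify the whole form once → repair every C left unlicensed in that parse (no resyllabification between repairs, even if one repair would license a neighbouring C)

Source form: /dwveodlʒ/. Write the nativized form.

Substitution: /d/ → /ʔ/, /w/ → /g/, /v/ → /ð/, giving /ʔgðeoʔlʒ/.
Syllabifying with onset maximization leaves /ʔ/, /g/, /l/, /ʒ/ stranded (at most one coda consonant is licensed; onsets are limited to one consonant).
Inserting the epenthetic vowel yields /ʔ/ → /ʔe/, /g/ → /ge/, /l/ → /lo/, /ʒ/ → /ʒo/.

ʔegeðeoʔloʒo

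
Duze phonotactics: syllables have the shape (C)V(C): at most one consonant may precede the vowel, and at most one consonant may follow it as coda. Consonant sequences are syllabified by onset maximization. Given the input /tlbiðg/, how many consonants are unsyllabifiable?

3

Under (C)V(C), the unsyllabifiable consonants are /t/, /l/, /g/ (at most one coda consonant is licensed; onsets are limited to one consonant).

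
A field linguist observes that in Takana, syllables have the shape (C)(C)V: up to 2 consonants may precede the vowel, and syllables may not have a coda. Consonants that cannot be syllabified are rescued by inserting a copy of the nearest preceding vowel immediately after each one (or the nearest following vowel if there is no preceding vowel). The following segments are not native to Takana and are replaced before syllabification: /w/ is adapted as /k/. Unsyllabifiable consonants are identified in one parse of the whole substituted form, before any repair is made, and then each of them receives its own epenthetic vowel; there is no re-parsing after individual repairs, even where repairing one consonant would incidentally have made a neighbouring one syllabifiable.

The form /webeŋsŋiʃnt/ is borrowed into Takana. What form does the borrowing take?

kebeŋesŋiʃiniti

Substitution: /w/ → /k/, giving /kebeŋsŋiʃnt/.
Syllabifying with onset maximization leaves /ŋ/, /ʃ/, /n/, /t/ stranded (no codas are permitted; onsets may contain at most 2 consonants).
Epenthesis after each stranded consonant: /ŋ/ → /ŋe/, /ʃ/ → /ʃi/, /n/ → /ni/, /t/ → /ti/.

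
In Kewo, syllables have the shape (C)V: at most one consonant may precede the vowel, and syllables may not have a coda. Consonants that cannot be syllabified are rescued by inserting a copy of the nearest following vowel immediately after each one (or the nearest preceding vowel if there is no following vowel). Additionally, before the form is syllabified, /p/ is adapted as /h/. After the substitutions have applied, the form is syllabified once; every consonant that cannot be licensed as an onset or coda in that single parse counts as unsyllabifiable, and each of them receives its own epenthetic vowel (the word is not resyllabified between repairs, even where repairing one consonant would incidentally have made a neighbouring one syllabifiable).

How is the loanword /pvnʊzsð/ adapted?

hʊvʊnʊzʊsʊðʊ

Substitution: /p/ → /h/, giving /hvnʊzsð/.
Under (C)V, the unsyllabifiable consonants are /h/, /v/, /z/, /s/, /ð/ (no codas are permitted; onsets are limited to one consonant).
Inserting the epenthetic vowel yields /h/ → /hʊ/, /v/ → /vʊ/, /z/ → /zʊ/, /s/ → /sʊ/, /ð/ → /ðʊ/.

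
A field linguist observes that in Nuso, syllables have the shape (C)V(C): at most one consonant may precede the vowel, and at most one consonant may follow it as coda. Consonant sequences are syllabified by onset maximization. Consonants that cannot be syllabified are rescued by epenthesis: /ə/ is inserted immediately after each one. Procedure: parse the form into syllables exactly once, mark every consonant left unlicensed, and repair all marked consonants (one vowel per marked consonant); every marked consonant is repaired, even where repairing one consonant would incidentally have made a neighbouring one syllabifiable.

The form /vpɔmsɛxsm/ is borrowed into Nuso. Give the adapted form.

vəpɔmsɛxsəmə

Syllabifying with onset maximization leaves /v/, /s/, /m/ stranded (at most one coda consonant is licensed; onsets are limited to one consonant).
Epenthesis after each stranded consonant: /v/ → /və/, /s/ → /sə/, /m/ → /mə/.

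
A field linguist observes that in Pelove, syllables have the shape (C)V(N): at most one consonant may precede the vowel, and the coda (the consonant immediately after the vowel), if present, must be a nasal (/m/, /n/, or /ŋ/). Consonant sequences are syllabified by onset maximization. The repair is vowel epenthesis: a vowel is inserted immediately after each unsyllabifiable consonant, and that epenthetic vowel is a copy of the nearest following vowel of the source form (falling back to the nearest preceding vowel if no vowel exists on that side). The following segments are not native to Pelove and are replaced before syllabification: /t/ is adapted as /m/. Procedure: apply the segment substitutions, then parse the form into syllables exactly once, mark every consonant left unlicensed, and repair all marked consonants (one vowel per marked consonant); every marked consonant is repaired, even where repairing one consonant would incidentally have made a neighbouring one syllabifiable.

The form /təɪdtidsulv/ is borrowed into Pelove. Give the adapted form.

Substitution: /t/ → /m/, giving /məɪdmidsulv/.
Syllabifying with onset maximization leaves /d/, /d/, /l/, /v/ stranded (only a nasal (/m/, /n/, or /ŋ/) is licensed in coda position; onsets are limited to one consonant).
Inserting the epenthetic vowel yields /d/ → /di/, /d/ → /du/, /l/ → /lu/, /v/ → /vu/.

məɪdimidusuluvu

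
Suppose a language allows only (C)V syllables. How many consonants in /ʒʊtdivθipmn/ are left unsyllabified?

Syllabifying with onset maximization leaves /t/, /v/, /p/, /m/, /n/ stranded (no codas are permitted; onsets are limited to one consonant).

5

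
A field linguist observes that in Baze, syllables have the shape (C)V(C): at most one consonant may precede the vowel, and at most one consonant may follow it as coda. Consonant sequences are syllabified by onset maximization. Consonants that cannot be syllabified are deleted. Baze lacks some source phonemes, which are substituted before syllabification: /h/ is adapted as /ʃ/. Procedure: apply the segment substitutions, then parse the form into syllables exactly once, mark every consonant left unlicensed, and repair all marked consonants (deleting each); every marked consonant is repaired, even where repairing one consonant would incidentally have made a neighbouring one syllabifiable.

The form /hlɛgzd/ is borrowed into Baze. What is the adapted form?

Substitution: /h/ → /ʃ/, giving /ʃlɛgzd/.
Syllabifying with onset maximization leaves /ʃ/, /z/, /d/ stranded (at most one coda consonant is licensed; onsets are limited to one consonant).
Deleting the stranded consonants removes /ʃ/, /z/, /d/.

lɛg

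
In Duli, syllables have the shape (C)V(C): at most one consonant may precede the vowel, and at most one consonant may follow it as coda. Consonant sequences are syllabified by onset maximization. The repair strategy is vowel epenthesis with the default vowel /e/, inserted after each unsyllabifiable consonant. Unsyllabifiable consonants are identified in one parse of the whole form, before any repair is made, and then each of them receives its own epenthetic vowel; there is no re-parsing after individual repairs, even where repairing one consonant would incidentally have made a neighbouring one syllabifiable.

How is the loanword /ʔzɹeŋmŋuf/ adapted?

ʔezeɹeŋmeŋuf

Syllabifying with onset maximization leaves /ʔ/, /z/, /m/ stranded (at most one coda consonant is licensed; onsets are limited to one consonant).
Inserting the epenthetic vowel yields /ʔ/ → /ʔe/, /z/ → /ze/, /m/ → /me/.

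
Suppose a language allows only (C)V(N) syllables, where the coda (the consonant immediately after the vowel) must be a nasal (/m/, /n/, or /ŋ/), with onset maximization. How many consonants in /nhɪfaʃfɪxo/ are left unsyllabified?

The consonants /n/, /ʃ/ cannot be parsed into a legal (C)V(N) syllable (only a nasal (/m/, /n/, or /ŋ/) is licensed in coda position; onsets are limited to one consonant).

2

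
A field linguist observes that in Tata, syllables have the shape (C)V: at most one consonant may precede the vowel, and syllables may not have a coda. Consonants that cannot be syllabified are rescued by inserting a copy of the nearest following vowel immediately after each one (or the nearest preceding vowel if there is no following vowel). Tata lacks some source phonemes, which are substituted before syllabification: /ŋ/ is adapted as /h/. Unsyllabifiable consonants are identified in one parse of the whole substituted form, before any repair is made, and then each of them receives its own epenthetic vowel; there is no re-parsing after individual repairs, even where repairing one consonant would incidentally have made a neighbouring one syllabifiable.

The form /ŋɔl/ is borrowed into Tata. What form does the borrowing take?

hɔlɔ

Substitution: /ŋ/ → /h/, giving /hɔl/.
Under (C)V, the unsyllabifiable consonants are /l/ (no codas are permitted; onsets are limited to one consonant).
Epenthesis after each stranded consonant: /l/ → /lɔ/.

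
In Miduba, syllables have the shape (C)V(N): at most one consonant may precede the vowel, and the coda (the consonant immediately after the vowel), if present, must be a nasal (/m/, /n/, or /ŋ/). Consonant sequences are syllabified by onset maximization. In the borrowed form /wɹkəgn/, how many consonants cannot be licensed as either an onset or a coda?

The consonants /w/, /ɹ/, /g/, /n/ cannot be parsed into a legal (C)V(N) syllable (only a nasal (/m/, /n/, or /ŋ/) is licensed in coda position; onsets are limited to one consonant).

4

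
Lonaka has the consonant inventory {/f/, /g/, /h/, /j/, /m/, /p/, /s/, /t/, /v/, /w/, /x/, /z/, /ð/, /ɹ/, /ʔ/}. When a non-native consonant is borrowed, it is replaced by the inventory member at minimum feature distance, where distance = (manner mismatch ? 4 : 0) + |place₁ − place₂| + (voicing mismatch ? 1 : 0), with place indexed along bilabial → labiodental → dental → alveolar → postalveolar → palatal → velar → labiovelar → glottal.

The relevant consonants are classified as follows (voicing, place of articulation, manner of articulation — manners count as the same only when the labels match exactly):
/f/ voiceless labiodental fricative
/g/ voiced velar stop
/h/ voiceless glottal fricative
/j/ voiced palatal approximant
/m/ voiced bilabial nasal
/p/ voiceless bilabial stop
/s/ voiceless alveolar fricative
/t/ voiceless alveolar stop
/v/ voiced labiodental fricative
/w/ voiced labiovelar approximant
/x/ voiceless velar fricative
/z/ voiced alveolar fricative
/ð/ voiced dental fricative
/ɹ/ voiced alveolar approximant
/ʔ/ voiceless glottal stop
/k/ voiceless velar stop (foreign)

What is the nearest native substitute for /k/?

/g/ is closest: same manner (stop), place distance 0 (velar→velar), voicing differs (+1); total 1. Next closest is /ʔ/ at distance 2.

g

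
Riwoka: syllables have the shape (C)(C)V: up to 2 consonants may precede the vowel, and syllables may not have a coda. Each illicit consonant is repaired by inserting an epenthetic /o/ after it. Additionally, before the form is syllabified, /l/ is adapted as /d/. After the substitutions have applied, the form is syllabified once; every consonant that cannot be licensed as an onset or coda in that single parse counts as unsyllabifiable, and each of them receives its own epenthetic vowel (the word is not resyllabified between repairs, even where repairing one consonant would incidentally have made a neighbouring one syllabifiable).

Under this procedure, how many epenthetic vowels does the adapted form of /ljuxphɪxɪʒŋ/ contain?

After substitution the input is /djuxphɪxɪʒŋ/.
The unsyllabifiable consonants are /x/, /ʒ/, /ŋ/; each receives one epenthetic vowel.

3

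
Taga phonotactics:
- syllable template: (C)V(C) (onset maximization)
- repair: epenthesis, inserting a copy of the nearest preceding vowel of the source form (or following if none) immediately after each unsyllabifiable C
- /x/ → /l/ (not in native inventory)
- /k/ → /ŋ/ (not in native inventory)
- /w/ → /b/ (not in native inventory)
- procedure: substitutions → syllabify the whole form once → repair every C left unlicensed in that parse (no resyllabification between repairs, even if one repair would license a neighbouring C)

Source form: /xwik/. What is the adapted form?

libiŋ

Substitution: /x/ → /l/, /w/ → /b/, /k/ → /ŋ/, giving /lbiŋ/.
The consonants /l/ cannot be parsed into a legal (C)V(C) syllable (at most one coda consonant is licensed; onsets are limited to one consonant).
Each unlicensed consonant becomes the onset of a new syllable: /l/ → /li/.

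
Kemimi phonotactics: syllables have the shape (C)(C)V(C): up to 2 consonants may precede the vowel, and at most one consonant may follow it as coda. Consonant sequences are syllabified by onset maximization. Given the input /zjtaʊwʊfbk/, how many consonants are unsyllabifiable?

3

Under (C)(C)V(C), the unsyllabifiable consonants are /z/, /b/, /k/ (at most one coda consonant is licensed; onsets may contain at most 2 consonants).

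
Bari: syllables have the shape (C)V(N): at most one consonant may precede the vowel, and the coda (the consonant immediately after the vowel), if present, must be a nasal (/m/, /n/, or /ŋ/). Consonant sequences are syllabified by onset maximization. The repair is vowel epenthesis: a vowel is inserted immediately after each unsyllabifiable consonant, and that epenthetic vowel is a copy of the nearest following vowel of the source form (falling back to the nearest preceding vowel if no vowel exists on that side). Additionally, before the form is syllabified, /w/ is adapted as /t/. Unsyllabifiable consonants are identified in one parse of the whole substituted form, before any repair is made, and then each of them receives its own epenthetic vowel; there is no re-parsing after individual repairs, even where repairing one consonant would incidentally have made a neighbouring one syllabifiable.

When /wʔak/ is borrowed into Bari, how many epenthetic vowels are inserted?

After substitution the input is /tʔak/.
The unsyllabifiable consonants are /t/, /k/; each receives one epenthetic vowel.

2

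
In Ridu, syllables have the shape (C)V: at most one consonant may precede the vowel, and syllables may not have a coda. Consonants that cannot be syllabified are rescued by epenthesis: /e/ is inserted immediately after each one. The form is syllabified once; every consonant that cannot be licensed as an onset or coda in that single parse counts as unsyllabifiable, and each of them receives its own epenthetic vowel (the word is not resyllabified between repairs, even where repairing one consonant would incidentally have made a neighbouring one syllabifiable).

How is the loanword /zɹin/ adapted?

zeɹine

Syllabifying with onset maximization leaves /z/, /n/ stranded (no codas are permitted; onsets are limited to one consonant).
Inserting the epenthetic vowel yields /z/ → /ze/, /n/ → /ne/.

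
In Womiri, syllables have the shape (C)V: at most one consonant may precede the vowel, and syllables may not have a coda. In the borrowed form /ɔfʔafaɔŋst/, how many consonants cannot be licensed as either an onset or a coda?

The consonants /f/, /ŋ/, /s/, /t/ cannot be parsed into a legal (C)V syllable (no codas are permitted; onsets are limited to one consonant).

4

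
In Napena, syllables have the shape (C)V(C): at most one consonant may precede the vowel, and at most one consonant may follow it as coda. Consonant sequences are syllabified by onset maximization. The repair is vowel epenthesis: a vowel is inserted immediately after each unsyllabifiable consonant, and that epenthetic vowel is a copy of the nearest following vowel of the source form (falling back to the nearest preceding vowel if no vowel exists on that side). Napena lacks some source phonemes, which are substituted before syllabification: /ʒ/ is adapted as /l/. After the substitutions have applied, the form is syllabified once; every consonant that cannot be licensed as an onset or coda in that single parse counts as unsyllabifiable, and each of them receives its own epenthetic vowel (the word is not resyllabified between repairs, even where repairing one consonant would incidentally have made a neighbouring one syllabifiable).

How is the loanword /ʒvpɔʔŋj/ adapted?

lɔvɔpɔʔŋɔjɔ

Substitution: /ʒ/ → /l/, giving /lvpɔʔŋj/.
Syllabifying with onset maximization leaves /l/, /v/, /ŋ/, /j/ stranded (at most one coda consonant is licensed; onsets are limited to one consonant).
Inserting the epenthetic vowel yields /l/ → /lɔ/, /v/ → /vɔ/, /ŋ/ → /ŋɔ/, /j/ → /jɔ/.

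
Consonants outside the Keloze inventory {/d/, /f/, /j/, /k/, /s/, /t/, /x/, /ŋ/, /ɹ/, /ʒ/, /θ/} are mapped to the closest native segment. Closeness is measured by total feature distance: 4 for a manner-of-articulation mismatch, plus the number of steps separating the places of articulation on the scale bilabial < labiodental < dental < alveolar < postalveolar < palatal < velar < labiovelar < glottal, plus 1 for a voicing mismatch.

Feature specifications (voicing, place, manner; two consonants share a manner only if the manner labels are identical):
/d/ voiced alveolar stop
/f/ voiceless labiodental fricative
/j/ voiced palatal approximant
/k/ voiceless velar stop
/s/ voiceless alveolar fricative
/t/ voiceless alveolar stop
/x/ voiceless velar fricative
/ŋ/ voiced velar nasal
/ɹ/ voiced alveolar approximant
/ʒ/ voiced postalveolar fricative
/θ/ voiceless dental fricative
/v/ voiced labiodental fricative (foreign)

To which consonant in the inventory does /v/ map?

f

/f/ is closest: same manner (fricative), place distance 0 (labiodental→labiodental), voicing differs (+1); total 1. Next closest is /θ/ at distance 2.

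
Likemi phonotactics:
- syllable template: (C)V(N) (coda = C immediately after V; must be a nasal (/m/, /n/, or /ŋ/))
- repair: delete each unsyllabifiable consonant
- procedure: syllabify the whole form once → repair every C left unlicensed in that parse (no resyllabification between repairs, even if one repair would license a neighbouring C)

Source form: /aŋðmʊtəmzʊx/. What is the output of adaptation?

The consonants /ð/, /x/ cannot be parsed into a legal (C)V(N) syllable (only a nasal (/m/, /n/, or /ŋ/) is licensed in coda position; onsets are limited to one consonant).
Each unlicensed consonant is deleted: /ð/, /x/.

aŋmʊtəmzʊ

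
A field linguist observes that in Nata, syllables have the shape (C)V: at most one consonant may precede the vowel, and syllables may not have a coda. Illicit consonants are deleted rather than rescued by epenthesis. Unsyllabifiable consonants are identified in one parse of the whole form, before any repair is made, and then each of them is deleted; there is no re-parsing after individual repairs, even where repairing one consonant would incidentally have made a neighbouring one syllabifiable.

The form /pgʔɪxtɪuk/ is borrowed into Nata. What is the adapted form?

ʔɪtɪu

Syllabifying with onset maximization leaves /p/, /g/, /x/, /k/ stranded (no codas are permitted; onsets are limited to one consonant).
Deleting the stranded consonants removes /p/, /g/, /x/, /k/.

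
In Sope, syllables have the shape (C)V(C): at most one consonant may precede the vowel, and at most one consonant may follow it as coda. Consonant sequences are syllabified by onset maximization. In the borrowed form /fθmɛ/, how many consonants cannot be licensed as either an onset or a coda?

Under (C)V(C), the unsyllabifiable consonants are /f/, /θ/ (at most one coda consonant is licensed; onsets are limited to one consonant).

2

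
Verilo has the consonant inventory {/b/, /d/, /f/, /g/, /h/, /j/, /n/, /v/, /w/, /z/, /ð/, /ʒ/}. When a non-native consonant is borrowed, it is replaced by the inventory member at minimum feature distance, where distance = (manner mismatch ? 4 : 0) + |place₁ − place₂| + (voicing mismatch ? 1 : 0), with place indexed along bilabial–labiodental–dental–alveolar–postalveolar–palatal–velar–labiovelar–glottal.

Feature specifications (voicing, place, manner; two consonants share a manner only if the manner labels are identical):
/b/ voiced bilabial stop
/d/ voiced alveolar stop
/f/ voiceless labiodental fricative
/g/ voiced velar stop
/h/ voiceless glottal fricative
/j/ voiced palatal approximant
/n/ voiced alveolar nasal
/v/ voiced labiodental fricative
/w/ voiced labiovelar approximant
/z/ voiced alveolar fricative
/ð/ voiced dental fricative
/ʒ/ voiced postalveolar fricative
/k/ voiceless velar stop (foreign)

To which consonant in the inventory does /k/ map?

g

/g/ is closest: same manner (stop), place distance 0 (velar→velar), voicing differs (+1); total 1. Next closest is /d/ at distance 4.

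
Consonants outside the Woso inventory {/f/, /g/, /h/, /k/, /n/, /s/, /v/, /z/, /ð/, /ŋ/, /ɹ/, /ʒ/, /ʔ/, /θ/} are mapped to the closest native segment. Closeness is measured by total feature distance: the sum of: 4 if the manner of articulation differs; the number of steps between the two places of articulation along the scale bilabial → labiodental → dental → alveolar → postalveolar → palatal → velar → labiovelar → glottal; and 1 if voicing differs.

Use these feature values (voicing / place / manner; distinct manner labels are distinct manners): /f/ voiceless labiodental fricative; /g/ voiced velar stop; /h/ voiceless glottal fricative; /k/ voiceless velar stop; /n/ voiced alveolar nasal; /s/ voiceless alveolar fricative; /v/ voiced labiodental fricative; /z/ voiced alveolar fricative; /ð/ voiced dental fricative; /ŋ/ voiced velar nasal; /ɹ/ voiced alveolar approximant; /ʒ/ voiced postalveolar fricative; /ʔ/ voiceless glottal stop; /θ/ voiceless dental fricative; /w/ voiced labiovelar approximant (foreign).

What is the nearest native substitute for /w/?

ɹ

/ɹ/ is closest: same manner (approximant), place distance 4 (labiovelar→alveolar), same voicing; total 4. Next closest is /g/ at distance 5.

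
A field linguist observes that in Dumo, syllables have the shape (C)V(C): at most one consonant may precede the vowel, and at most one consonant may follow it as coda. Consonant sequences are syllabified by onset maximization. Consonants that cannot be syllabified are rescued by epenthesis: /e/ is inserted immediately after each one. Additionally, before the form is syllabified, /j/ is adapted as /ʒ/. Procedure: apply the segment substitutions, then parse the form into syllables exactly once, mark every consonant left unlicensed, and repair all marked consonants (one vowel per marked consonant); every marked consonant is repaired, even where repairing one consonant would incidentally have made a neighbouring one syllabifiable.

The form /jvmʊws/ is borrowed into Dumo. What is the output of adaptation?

ʒevemʊwse

Substitution: /j/ → /ʒ/, giving /ʒvmʊws/.
Syllabifying with onset maximization leaves /ʒ/, /v/, /s/ stranded (at most one coda consonant is licensed; onsets are limited to one consonant).
Each unlicensed consonant becomes the onset of a new syllable: /ʒ/ → /ʒe/, /v/ → /ve/, /s/ → /se/.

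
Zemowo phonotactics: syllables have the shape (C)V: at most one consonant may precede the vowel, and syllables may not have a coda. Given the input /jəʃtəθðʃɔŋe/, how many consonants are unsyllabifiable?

Syllabifying with onset maximization leaves /ʃ/, /θ/, /ð/ stranded (no codas are permitted; onsets are limited to one consonant).

3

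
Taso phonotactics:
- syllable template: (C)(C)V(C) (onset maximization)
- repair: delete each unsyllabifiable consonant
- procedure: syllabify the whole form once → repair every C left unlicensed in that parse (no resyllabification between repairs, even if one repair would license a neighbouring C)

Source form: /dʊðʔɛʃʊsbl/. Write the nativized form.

dʊðʔɛʃʊs

The consonants /b/, /l/ cannot be parsed into a legal (C)(C)V(C) syllable (at most one coda consonant is licensed; onsets may contain at most 2 consonants).
Each unlicensed consonant is deleted: /b/, /l/.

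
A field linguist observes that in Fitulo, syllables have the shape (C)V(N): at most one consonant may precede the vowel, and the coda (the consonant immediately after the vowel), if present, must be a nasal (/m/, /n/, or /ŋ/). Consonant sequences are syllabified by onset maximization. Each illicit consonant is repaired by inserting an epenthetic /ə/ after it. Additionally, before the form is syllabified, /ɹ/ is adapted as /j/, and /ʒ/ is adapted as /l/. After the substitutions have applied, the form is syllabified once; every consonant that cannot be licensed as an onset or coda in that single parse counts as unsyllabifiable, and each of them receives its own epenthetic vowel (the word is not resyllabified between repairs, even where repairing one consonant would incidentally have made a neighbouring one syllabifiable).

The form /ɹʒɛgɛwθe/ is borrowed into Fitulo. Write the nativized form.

jəlɛgɛwəθe

Substitution: /ɹ/ → /j/, /ʒ/ → /l/, giving /jlɛgɛwθe/.
The consonants /j/, /w/ cannot be parsed into a legal (C)V(N) syllable (only a nasal (/m/, /n/, or /ŋ/) is licensed in coda position; onsets are limited to one consonant).
Epenthesis after each stranded consonant: /j/ → /jə/, /w/ → /wə/.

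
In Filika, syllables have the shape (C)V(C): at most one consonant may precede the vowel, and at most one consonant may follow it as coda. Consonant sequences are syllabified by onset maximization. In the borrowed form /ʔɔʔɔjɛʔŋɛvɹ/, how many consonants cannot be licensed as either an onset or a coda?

The consonants /ɹ/ cannot be parsed into a legal (C)V(C) syllable (at most one coda consonant is licensed; onsets are limited to one consonant).

1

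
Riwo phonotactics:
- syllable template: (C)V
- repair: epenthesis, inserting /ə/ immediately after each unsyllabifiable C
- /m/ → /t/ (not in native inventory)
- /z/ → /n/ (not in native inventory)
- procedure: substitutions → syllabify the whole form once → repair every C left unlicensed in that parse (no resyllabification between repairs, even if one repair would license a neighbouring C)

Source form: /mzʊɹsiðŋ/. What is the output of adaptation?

Substitution: /m/ → /t/, /z/ → /n/, giving /tnʊɹsiðŋ/.
Syllabifying with onset maximization leaves /t/, /ɹ/, /ð/, /ŋ/ stranded (no codas are permitted; onsets are limited to one consonant).
Each unlicensed consonant becomes the onset of a new syllable: /t/ → /tə/, /ɹ/ → /ɹə/, /ð/ → /ðə/, /ŋ/ → /ŋə/.

tənʊɹəsiðəŋə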